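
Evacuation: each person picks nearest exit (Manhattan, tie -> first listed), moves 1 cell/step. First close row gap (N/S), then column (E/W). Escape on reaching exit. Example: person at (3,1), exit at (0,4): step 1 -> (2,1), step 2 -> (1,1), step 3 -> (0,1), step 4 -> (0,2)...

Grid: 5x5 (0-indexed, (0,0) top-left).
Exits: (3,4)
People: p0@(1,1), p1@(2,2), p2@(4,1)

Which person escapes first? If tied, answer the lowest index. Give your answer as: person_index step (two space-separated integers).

Answer: 1 3

Derivation:
Step 1: p0:(1,1)->(2,1) | p1:(2,2)->(3,2) | p2:(4,1)->(3,1)
Step 2: p0:(2,1)->(3,1) | p1:(3,2)->(3,3) | p2:(3,1)->(3,2)
Step 3: p0:(3,1)->(3,2) | p1:(3,3)->(3,4)->EXIT | p2:(3,2)->(3,3)
Step 4: p0:(3,2)->(3,3) | p1:escaped | p2:(3,3)->(3,4)->EXIT
Step 5: p0:(3,3)->(3,4)->EXIT | p1:escaped | p2:escaped
Exit steps: [5, 3, 4]
First to escape: p1 at step 3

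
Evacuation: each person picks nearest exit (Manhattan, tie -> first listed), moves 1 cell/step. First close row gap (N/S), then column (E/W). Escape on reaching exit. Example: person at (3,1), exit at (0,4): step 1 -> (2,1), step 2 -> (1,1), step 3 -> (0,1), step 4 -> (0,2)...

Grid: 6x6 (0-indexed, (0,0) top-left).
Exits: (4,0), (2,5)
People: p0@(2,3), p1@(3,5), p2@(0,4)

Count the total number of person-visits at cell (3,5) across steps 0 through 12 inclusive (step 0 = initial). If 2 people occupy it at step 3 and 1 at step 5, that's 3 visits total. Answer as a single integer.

Answer: 1

Derivation:
Step 0: p0@(2,3) p1@(3,5) p2@(0,4) -> at (3,5): 1 [p1], cum=1
Step 1: p0@(2,4) p1@ESC p2@(1,4) -> at (3,5): 0 [-], cum=1
Step 2: p0@ESC p1@ESC p2@(2,4) -> at (3,5): 0 [-], cum=1
Step 3: p0@ESC p1@ESC p2@ESC -> at (3,5): 0 [-], cum=1
Total visits = 1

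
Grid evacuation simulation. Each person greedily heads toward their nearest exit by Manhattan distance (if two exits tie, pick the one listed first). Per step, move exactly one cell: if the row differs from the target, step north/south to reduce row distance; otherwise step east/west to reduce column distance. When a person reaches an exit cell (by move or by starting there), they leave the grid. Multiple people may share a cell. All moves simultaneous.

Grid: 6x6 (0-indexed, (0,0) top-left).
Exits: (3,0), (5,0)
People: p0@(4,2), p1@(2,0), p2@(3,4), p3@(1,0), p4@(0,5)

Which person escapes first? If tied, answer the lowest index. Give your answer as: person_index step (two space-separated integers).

Step 1: p0:(4,2)->(3,2) | p1:(2,0)->(3,0)->EXIT | p2:(3,4)->(3,3) | p3:(1,0)->(2,0) | p4:(0,5)->(1,5)
Step 2: p0:(3,2)->(3,1) | p1:escaped | p2:(3,3)->(3,2) | p3:(2,0)->(3,0)->EXIT | p4:(1,5)->(2,5)
Step 3: p0:(3,1)->(3,0)->EXIT | p1:escaped | p2:(3,2)->(3,1) | p3:escaped | p4:(2,5)->(3,5)
Step 4: p0:escaped | p1:escaped | p2:(3,1)->(3,0)->EXIT | p3:escaped | p4:(3,5)->(3,4)
Step 5: p0:escaped | p1:escaped | p2:escaped | p3:escaped | p4:(3,4)->(3,3)
Step 6: p0:escaped | p1:escaped | p2:escaped | p3:escaped | p4:(3,3)->(3,2)
Step 7: p0:escaped | p1:escaped | p2:escaped | p3:escaped | p4:(3,2)->(3,1)
Step 8: p0:escaped | p1:escaped | p2:escaped | p3:escaped | p4:(3,1)->(3,0)->EXIT
Exit steps: [3, 1, 4, 2, 8]
First to escape: p1 at step 1

Answer: 1 1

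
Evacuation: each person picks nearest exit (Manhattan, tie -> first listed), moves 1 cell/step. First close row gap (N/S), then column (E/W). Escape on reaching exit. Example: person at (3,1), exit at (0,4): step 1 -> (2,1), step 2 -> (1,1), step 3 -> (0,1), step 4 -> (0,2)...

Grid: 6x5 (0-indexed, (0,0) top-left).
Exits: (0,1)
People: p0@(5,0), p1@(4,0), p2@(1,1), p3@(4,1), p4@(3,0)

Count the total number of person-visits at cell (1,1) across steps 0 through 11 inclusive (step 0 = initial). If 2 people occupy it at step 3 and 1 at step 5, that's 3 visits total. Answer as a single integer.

Step 0: p0@(5,0) p1@(4,0) p2@(1,1) p3@(4,1) p4@(3,0) -> at (1,1): 1 [p2], cum=1
Step 1: p0@(4,0) p1@(3,0) p2@ESC p3@(3,1) p4@(2,0) -> at (1,1): 0 [-], cum=1
Step 2: p0@(3,0) p1@(2,0) p2@ESC p3@(2,1) p4@(1,0) -> at (1,1): 0 [-], cum=1
Step 3: p0@(2,0) p1@(1,0) p2@ESC p3@(1,1) p4@(0,0) -> at (1,1): 1 [p3], cum=2
Step 4: p0@(1,0) p1@(0,0) p2@ESC p3@ESC p4@ESC -> at (1,1): 0 [-], cum=2
Step 5: p0@(0,0) p1@ESC p2@ESC p3@ESC p4@ESC -> at (1,1): 0 [-], cum=2
Step 6: p0@ESC p1@ESC p2@ESC p3@ESC p4@ESC -> at (1,1): 0 [-], cum=2
Total visits = 2

Answer: 2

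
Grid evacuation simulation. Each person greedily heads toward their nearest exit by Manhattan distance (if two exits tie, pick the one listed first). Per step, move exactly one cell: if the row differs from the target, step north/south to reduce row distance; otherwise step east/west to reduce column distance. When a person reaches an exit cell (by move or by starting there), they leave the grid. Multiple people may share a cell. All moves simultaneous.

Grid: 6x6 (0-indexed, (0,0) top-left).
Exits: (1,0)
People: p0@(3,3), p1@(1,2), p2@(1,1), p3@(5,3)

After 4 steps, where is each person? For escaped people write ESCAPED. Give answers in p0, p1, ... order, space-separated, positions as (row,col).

Step 1: p0:(3,3)->(2,3) | p1:(1,2)->(1,1) | p2:(1,1)->(1,0)->EXIT | p3:(5,3)->(4,3)
Step 2: p0:(2,3)->(1,3) | p1:(1,1)->(1,0)->EXIT | p2:escaped | p3:(4,3)->(3,3)
Step 3: p0:(1,3)->(1,2) | p1:escaped | p2:escaped | p3:(3,3)->(2,3)
Step 4: p0:(1,2)->(1,1) | p1:escaped | p2:escaped | p3:(2,3)->(1,3)

(1,1) ESCAPED ESCAPED (1,3)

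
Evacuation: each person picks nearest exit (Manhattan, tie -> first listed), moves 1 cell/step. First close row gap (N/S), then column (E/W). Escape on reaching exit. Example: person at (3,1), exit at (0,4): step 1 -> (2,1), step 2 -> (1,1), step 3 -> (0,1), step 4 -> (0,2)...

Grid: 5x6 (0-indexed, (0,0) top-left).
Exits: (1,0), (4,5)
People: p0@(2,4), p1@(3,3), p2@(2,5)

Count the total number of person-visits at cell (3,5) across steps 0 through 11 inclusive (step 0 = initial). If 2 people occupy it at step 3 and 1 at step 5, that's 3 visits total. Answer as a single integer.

Step 0: p0@(2,4) p1@(3,3) p2@(2,5) -> at (3,5): 0 [-], cum=0
Step 1: p0@(3,4) p1@(4,3) p2@(3,5) -> at (3,5): 1 [p2], cum=1
Step 2: p0@(4,4) p1@(4,4) p2@ESC -> at (3,5): 0 [-], cum=1
Step 3: p0@ESC p1@ESC p2@ESC -> at (3,5): 0 [-], cum=1
Total visits = 1

Answer: 1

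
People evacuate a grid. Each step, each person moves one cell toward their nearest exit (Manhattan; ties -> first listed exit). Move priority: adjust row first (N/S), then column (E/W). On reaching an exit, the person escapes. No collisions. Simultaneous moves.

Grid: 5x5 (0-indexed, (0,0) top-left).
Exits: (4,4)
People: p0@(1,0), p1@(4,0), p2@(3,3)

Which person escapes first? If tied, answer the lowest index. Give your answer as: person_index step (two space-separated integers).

Answer: 2 2

Derivation:
Step 1: p0:(1,0)->(2,0) | p1:(4,0)->(4,1) | p2:(3,3)->(4,3)
Step 2: p0:(2,0)->(3,0) | p1:(4,1)->(4,2) | p2:(4,3)->(4,4)->EXIT
Step 3: p0:(3,0)->(4,0) | p1:(4,2)->(4,3) | p2:escaped
Step 4: p0:(4,0)->(4,1) | p1:(4,3)->(4,4)->EXIT | p2:escaped
Step 5: p0:(4,1)->(4,2) | p1:escaped | p2:escaped
Step 6: p0:(4,2)->(4,3) | p1:escaped | p2:escaped
Step 7: p0:(4,3)->(4,4)->EXIT | p1:escaped | p2:escaped
Exit steps: [7, 4, 2]
First to escape: p2 at step 2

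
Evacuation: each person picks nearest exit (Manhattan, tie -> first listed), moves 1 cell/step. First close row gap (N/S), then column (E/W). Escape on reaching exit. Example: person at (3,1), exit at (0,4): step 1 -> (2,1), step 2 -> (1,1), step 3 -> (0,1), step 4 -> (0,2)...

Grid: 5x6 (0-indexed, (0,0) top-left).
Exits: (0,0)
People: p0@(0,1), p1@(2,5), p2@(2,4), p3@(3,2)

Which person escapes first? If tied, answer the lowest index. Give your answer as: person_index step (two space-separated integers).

Answer: 0 1

Derivation:
Step 1: p0:(0,1)->(0,0)->EXIT | p1:(2,5)->(1,5) | p2:(2,4)->(1,4) | p3:(3,2)->(2,2)
Step 2: p0:escaped | p1:(1,5)->(0,5) | p2:(1,4)->(0,4) | p3:(2,2)->(1,2)
Step 3: p0:escaped | p1:(0,5)->(0,4) | p2:(0,4)->(0,3) | p3:(1,2)->(0,2)
Step 4: p0:escaped | p1:(0,4)->(0,3) | p2:(0,3)->(0,2) | p3:(0,2)->(0,1)
Step 5: p0:escaped | p1:(0,3)->(0,2) | p2:(0,2)->(0,1) | p3:(0,1)->(0,0)->EXIT
Step 6: p0:escaped | p1:(0,2)->(0,1) | p2:(0,1)->(0,0)->EXIT | p3:escaped
Step 7: p0:escaped | p1:(0,1)->(0,0)->EXIT | p2:escaped | p3:escaped
Exit steps: [1, 7, 6, 5]
First to escape: p0 at step 1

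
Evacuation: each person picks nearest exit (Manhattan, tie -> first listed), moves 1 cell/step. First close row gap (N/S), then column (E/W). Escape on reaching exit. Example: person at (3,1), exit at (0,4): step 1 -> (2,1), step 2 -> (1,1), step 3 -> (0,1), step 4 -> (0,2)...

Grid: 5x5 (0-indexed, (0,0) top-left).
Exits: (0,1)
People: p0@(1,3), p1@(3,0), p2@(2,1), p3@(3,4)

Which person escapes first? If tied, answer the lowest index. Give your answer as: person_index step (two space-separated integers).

Step 1: p0:(1,3)->(0,3) | p1:(3,0)->(2,0) | p2:(2,1)->(1,1) | p3:(3,4)->(2,4)
Step 2: p0:(0,3)->(0,2) | p1:(2,0)->(1,0) | p2:(1,1)->(0,1)->EXIT | p3:(2,4)->(1,4)
Step 3: p0:(0,2)->(0,1)->EXIT | p1:(1,0)->(0,0) | p2:escaped | p3:(1,4)->(0,4)
Step 4: p0:escaped | p1:(0,0)->(0,1)->EXIT | p2:escaped | p3:(0,4)->(0,3)
Step 5: p0:escaped | p1:escaped | p2:escaped | p3:(0,3)->(0,2)
Step 6: p0:escaped | p1:escaped | p2:escaped | p3:(0,2)->(0,1)->EXIT
Exit steps: [3, 4, 2, 6]
First to escape: p2 at step 2

Answer: 2 2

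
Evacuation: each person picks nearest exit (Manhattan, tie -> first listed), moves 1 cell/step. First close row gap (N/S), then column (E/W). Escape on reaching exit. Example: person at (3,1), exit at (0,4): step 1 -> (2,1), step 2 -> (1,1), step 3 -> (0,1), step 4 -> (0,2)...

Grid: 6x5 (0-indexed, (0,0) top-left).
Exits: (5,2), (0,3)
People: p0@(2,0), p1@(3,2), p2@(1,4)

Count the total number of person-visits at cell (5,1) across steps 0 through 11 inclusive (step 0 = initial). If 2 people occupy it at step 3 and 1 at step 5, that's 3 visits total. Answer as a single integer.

Answer: 1

Derivation:
Step 0: p0@(2,0) p1@(3,2) p2@(1,4) -> at (5,1): 0 [-], cum=0
Step 1: p0@(3,0) p1@(4,2) p2@(0,4) -> at (5,1): 0 [-], cum=0
Step 2: p0@(4,0) p1@ESC p2@ESC -> at (5,1): 0 [-], cum=0
Step 3: p0@(5,0) p1@ESC p2@ESC -> at (5,1): 0 [-], cum=0
Step 4: p0@(5,1) p1@ESC p2@ESC -> at (5,1): 1 [p0], cum=1
Step 5: p0@ESC p1@ESC p2@ESC -> at (5,1): 0 [-], cum=1
Total visits = 1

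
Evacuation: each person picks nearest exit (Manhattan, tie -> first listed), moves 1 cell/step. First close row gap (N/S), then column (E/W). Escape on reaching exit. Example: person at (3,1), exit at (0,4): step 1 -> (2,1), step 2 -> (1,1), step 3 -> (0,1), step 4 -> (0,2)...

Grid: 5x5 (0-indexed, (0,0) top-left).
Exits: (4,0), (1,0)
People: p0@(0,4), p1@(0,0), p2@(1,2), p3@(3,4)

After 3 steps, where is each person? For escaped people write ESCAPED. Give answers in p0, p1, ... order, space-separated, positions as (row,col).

Step 1: p0:(0,4)->(1,4) | p1:(0,0)->(1,0)->EXIT | p2:(1,2)->(1,1) | p3:(3,4)->(4,4)
Step 2: p0:(1,4)->(1,3) | p1:escaped | p2:(1,1)->(1,0)->EXIT | p3:(4,4)->(4,3)
Step 3: p0:(1,3)->(1,2) | p1:escaped | p2:escaped | p3:(4,3)->(4,2)

(1,2) ESCAPED ESCAPED (4,2)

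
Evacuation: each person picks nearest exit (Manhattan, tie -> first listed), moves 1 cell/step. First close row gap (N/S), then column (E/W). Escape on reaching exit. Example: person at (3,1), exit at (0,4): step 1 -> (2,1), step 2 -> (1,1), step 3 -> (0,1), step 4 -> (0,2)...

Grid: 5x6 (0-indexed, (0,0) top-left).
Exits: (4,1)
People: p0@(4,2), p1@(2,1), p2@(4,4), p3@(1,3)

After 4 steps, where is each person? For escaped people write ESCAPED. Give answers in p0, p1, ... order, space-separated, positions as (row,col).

Step 1: p0:(4,2)->(4,1)->EXIT | p1:(2,1)->(3,1) | p2:(4,4)->(4,3) | p3:(1,3)->(2,3)
Step 2: p0:escaped | p1:(3,1)->(4,1)->EXIT | p2:(4,3)->(4,2) | p3:(2,3)->(3,3)
Step 3: p0:escaped | p1:escaped | p2:(4,2)->(4,1)->EXIT | p3:(3,3)->(4,3)
Step 4: p0:escaped | p1:escaped | p2:escaped | p3:(4,3)->(4,2)

ESCAPED ESCAPED ESCAPED (4,2)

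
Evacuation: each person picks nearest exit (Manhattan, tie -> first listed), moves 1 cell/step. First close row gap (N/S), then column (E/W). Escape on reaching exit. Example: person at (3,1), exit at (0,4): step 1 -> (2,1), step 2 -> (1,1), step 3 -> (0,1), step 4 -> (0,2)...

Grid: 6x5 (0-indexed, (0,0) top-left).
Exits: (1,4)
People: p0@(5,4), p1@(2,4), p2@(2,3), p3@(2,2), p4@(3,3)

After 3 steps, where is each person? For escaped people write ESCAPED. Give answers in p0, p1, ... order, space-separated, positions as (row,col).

Step 1: p0:(5,4)->(4,4) | p1:(2,4)->(1,4)->EXIT | p2:(2,3)->(1,3) | p3:(2,2)->(1,2) | p4:(3,3)->(2,3)
Step 2: p0:(4,4)->(3,4) | p1:escaped | p2:(1,3)->(1,4)->EXIT | p3:(1,2)->(1,3) | p4:(2,3)->(1,3)
Step 3: p0:(3,4)->(2,4) | p1:escaped | p2:escaped | p3:(1,3)->(1,4)->EXIT | p4:(1,3)->(1,4)->EXIT

(2,4) ESCAPED ESCAPED ESCAPED ESCAPED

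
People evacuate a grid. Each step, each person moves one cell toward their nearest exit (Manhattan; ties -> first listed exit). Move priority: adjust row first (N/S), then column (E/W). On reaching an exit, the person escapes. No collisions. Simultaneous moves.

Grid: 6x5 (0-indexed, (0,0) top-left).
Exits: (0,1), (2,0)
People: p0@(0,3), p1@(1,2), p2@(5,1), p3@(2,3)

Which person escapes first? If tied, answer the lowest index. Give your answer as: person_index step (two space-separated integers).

Answer: 0 2

Derivation:
Step 1: p0:(0,3)->(0,2) | p1:(1,2)->(0,2) | p2:(5,1)->(4,1) | p3:(2,3)->(2,2)
Step 2: p0:(0,2)->(0,1)->EXIT | p1:(0,2)->(0,1)->EXIT | p2:(4,1)->(3,1) | p3:(2,2)->(2,1)
Step 3: p0:escaped | p1:escaped | p2:(3,1)->(2,1) | p3:(2,1)->(2,0)->EXIT
Step 4: p0:escaped | p1:escaped | p2:(2,1)->(2,0)->EXIT | p3:escaped
Exit steps: [2, 2, 4, 3]
First to escape: p0 at step 2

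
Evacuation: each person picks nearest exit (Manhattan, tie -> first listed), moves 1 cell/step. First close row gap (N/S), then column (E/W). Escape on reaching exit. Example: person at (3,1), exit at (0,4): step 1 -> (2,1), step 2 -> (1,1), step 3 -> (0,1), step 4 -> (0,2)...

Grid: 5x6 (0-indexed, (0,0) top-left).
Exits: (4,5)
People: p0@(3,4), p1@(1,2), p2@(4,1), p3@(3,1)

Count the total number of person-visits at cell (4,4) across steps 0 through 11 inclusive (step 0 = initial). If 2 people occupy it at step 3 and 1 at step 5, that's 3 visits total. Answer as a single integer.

Answer: 4

Derivation:
Step 0: p0@(3,4) p1@(1,2) p2@(4,1) p3@(3,1) -> at (4,4): 0 [-], cum=0
Step 1: p0@(4,4) p1@(2,2) p2@(4,2) p3@(4,1) -> at (4,4): 1 [p0], cum=1
Step 2: p0@ESC p1@(3,2) p2@(4,3) p3@(4,2) -> at (4,4): 0 [-], cum=1
Step 3: p0@ESC p1@(4,2) p2@(4,4) p3@(4,3) -> at (4,4): 1 [p2], cum=2
Step 4: p0@ESC p1@(4,3) p2@ESC p3@(4,4) -> at (4,4): 1 [p3], cum=3
Step 5: p0@ESC p1@(4,4) p2@ESC p3@ESC -> at (4,4): 1 [p1], cum=4
Step 6: p0@ESC p1@ESC p2@ESC p3@ESC -> at (4,4): 0 [-], cum=4
Total visits = 4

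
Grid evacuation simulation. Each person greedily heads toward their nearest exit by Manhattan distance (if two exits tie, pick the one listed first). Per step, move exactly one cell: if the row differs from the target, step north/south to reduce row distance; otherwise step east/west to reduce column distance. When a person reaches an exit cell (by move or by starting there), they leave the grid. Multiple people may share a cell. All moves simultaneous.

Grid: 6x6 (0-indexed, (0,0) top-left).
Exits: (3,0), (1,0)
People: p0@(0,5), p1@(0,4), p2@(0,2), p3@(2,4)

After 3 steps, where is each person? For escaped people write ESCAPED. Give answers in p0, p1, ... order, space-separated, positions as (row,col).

Step 1: p0:(0,5)->(1,5) | p1:(0,4)->(1,4) | p2:(0,2)->(1,2) | p3:(2,4)->(3,4)
Step 2: p0:(1,5)->(1,4) | p1:(1,4)->(1,3) | p2:(1,2)->(1,1) | p3:(3,4)->(3,3)
Step 3: p0:(1,4)->(1,3) | p1:(1,3)->(1,2) | p2:(1,1)->(1,0)->EXIT | p3:(3,3)->(3,2)

(1,3) (1,2) ESCAPED (3,2)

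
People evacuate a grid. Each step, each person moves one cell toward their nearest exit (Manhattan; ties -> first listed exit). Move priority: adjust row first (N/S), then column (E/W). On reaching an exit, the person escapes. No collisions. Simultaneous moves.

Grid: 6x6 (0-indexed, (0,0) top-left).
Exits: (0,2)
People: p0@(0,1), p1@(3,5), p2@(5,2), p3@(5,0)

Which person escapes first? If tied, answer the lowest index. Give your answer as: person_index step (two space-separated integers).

Step 1: p0:(0,1)->(0,2)->EXIT | p1:(3,5)->(2,5) | p2:(5,2)->(4,2) | p3:(5,0)->(4,0)
Step 2: p0:escaped | p1:(2,5)->(1,5) | p2:(4,2)->(3,2) | p3:(4,0)->(3,0)
Step 3: p0:escaped | p1:(1,5)->(0,5) | p2:(3,2)->(2,2) | p3:(3,0)->(2,0)
Step 4: p0:escaped | p1:(0,5)->(0,4) | p2:(2,2)->(1,2) | p3:(2,0)->(1,0)
Step 5: p0:escaped | p1:(0,4)->(0,3) | p2:(1,2)->(0,2)->EXIT | p3:(1,0)->(0,0)
Step 6: p0:escaped | p1:(0,3)->(0,2)->EXIT | p2:escaped | p3:(0,0)->(0,1)
Step 7: p0:escaped | p1:escaped | p2:escaped | p3:(0,1)->(0,2)->EXIT
Exit steps: [1, 6, 5, 7]
First to escape: p0 at step 1

Answer: 0 1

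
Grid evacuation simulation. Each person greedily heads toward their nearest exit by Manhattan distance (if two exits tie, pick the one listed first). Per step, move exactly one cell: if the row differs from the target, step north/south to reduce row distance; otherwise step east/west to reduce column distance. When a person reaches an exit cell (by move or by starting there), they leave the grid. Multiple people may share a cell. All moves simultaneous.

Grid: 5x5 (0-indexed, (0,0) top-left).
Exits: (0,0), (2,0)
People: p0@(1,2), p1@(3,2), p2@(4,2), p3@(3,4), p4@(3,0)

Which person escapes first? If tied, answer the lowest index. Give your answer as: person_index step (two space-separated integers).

Answer: 4 1

Derivation:
Step 1: p0:(1,2)->(0,2) | p1:(3,2)->(2,2) | p2:(4,2)->(3,2) | p3:(3,4)->(2,4) | p4:(3,0)->(2,0)->EXIT
Step 2: p0:(0,2)->(0,1) | p1:(2,2)->(2,1) | p2:(3,2)->(2,2) | p3:(2,4)->(2,3) | p4:escaped
Step 3: p0:(0,1)->(0,0)->EXIT | p1:(2,1)->(2,0)->EXIT | p2:(2,2)->(2,1) | p3:(2,3)->(2,2) | p4:escaped
Step 4: p0:escaped | p1:escaped | p2:(2,1)->(2,0)->EXIT | p3:(2,2)->(2,1) | p4:escaped
Step 5: p0:escaped | p1:escaped | p2:escaped | p3:(2,1)->(2,0)->EXIT | p4:escaped
Exit steps: [3, 3, 4, 5, 1]
First to escape: p4 at step 1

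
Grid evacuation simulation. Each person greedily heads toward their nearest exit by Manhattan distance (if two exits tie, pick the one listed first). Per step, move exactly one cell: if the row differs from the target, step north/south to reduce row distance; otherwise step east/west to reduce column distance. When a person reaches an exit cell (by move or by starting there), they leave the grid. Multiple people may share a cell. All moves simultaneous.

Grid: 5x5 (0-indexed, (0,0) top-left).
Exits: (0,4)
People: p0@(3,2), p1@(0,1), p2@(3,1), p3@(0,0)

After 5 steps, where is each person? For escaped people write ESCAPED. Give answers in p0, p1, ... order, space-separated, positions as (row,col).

Step 1: p0:(3,2)->(2,2) | p1:(0,1)->(0,2) | p2:(3,1)->(2,1) | p3:(0,0)->(0,1)
Step 2: p0:(2,2)->(1,2) | p1:(0,2)->(0,3) | p2:(2,1)->(1,1) | p3:(0,1)->(0,2)
Step 3: p0:(1,2)->(0,2) | p1:(0,3)->(0,4)->EXIT | p2:(1,1)->(0,1) | p3:(0,2)->(0,3)
Step 4: p0:(0,2)->(0,3) | p1:escaped | p2:(0,1)->(0,2) | p3:(0,3)->(0,4)->EXIT
Step 5: p0:(0,3)->(0,4)->EXIT | p1:escaped | p2:(0,2)->(0,3) | p3:escaped

ESCAPED ESCAPED (0,3) ESCAPED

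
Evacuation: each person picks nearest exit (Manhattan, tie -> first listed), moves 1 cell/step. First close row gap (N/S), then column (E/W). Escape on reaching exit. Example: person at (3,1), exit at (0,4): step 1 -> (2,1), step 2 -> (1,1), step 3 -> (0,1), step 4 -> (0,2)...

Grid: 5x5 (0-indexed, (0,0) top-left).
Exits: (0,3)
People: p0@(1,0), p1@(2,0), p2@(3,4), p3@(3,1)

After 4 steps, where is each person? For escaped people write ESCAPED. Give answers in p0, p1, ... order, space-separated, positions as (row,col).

Step 1: p0:(1,0)->(0,0) | p1:(2,0)->(1,0) | p2:(3,4)->(2,4) | p3:(3,1)->(2,1)
Step 2: p0:(0,0)->(0,1) | p1:(1,0)->(0,0) | p2:(2,4)->(1,4) | p3:(2,1)->(1,1)
Step 3: p0:(0,1)->(0,2) | p1:(0,0)->(0,1) | p2:(1,4)->(0,4) | p3:(1,1)->(0,1)
Step 4: p0:(0,2)->(0,3)->EXIT | p1:(0,1)->(0,2) | p2:(0,4)->(0,3)->EXIT | p3:(0,1)->(0,2)

ESCAPED (0,2) ESCAPED (0,2)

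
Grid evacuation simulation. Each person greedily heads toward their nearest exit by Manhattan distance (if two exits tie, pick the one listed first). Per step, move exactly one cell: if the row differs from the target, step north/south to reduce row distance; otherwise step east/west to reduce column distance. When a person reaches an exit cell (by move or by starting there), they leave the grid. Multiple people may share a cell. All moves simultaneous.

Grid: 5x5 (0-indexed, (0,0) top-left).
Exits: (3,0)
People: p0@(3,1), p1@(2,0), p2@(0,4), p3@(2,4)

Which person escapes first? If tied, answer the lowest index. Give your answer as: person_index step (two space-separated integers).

Answer: 0 1

Derivation:
Step 1: p0:(3,1)->(3,0)->EXIT | p1:(2,0)->(3,0)->EXIT | p2:(0,4)->(1,4) | p3:(2,4)->(3,4)
Step 2: p0:escaped | p1:escaped | p2:(1,4)->(2,4) | p3:(3,4)->(3,3)
Step 3: p0:escaped | p1:escaped | p2:(2,4)->(3,4) | p3:(3,3)->(3,2)
Step 4: p0:escaped | p1:escaped | p2:(3,4)->(3,3) | p3:(3,2)->(3,1)
Step 5: p0:escaped | p1:escaped | p2:(3,3)->(3,2) | p3:(3,1)->(3,0)->EXIT
Step 6: p0:escaped | p1:escaped | p2:(3,2)->(3,1) | p3:escaped
Step 7: p0:escaped | p1:escaped | p2:(3,1)->(3,0)->EXIT | p3:escaped
Exit steps: [1, 1, 7, 5]
First to escape: p0 at step 1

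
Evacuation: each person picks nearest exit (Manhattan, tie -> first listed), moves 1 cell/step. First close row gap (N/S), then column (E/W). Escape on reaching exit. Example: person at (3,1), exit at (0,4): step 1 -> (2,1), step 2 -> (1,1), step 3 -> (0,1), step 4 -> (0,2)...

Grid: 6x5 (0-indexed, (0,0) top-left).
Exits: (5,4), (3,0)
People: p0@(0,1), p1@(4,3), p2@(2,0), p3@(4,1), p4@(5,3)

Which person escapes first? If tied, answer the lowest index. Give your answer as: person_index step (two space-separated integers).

Answer: 2 1

Derivation:
Step 1: p0:(0,1)->(1,1) | p1:(4,3)->(5,3) | p2:(2,0)->(3,0)->EXIT | p3:(4,1)->(3,1) | p4:(5,3)->(5,4)->EXIT
Step 2: p0:(1,1)->(2,1) | p1:(5,3)->(5,4)->EXIT | p2:escaped | p3:(3,1)->(3,0)->EXIT | p4:escaped
Step 3: p0:(2,1)->(3,1) | p1:escaped | p2:escaped | p3:escaped | p4:escaped
Step 4: p0:(3,1)->(3,0)->EXIT | p1:escaped | p2:escaped | p3:escaped | p4:escaped
Exit steps: [4, 2, 1, 2, 1]
First to escape: p2 at step 1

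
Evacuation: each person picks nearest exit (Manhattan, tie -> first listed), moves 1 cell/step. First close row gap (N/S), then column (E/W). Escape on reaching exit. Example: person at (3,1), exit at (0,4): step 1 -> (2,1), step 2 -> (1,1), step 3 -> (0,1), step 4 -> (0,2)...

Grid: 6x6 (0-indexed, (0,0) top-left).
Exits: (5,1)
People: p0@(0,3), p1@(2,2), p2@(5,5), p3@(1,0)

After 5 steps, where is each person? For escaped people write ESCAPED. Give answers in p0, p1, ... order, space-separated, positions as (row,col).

Step 1: p0:(0,3)->(1,3) | p1:(2,2)->(3,2) | p2:(5,5)->(5,4) | p3:(1,0)->(2,0)
Step 2: p0:(1,3)->(2,3) | p1:(3,2)->(4,2) | p2:(5,4)->(5,3) | p3:(2,0)->(3,0)
Step 3: p0:(2,3)->(3,3) | p1:(4,2)->(5,2) | p2:(5,3)->(5,2) | p3:(3,0)->(4,0)
Step 4: p0:(3,3)->(4,3) | p1:(5,2)->(5,1)->EXIT | p2:(5,2)->(5,1)->EXIT | p3:(4,0)->(5,0)
Step 5: p0:(4,3)->(5,3) | p1:escaped | p2:escaped | p3:(5,0)->(5,1)->EXIT

(5,3) ESCAPED ESCAPED ESCAPED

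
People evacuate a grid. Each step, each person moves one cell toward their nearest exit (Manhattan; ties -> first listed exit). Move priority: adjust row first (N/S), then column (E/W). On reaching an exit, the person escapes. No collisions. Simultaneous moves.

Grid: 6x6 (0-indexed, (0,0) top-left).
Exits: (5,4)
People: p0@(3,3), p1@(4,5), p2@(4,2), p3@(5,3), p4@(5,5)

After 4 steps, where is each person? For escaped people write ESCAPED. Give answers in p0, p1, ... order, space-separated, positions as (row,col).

Step 1: p0:(3,3)->(4,3) | p1:(4,5)->(5,5) | p2:(4,2)->(5,2) | p3:(5,3)->(5,4)->EXIT | p4:(5,5)->(5,4)->EXIT
Step 2: p0:(4,3)->(5,3) | p1:(5,5)->(5,4)->EXIT | p2:(5,2)->(5,3) | p3:escaped | p4:escaped
Step 3: p0:(5,3)->(5,4)->EXIT | p1:escaped | p2:(5,3)->(5,4)->EXIT | p3:escaped | p4:escaped

ESCAPED ESCAPED ESCAPED ESCAPED ESCAPED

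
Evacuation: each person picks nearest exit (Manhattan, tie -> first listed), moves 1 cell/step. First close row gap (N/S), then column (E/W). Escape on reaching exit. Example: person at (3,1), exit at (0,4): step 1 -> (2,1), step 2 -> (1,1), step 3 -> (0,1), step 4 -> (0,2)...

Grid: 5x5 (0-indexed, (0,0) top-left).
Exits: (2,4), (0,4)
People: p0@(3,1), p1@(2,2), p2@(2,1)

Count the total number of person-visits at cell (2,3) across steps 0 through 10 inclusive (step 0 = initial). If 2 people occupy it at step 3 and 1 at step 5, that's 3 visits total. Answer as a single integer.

Answer: 3

Derivation:
Step 0: p0@(3,1) p1@(2,2) p2@(2,1) -> at (2,3): 0 [-], cum=0
Step 1: p0@(2,1) p1@(2,3) p2@(2,2) -> at (2,3): 1 [p1], cum=1
Step 2: p0@(2,2) p1@ESC p2@(2,3) -> at (2,3): 1 [p2], cum=2
Step 3: p0@(2,3) p1@ESC p2@ESC -> at (2,3): 1 [p0], cum=3
Step 4: p0@ESC p1@ESC p2@ESC -> at (2,3): 0 [-], cum=3
Total visits = 3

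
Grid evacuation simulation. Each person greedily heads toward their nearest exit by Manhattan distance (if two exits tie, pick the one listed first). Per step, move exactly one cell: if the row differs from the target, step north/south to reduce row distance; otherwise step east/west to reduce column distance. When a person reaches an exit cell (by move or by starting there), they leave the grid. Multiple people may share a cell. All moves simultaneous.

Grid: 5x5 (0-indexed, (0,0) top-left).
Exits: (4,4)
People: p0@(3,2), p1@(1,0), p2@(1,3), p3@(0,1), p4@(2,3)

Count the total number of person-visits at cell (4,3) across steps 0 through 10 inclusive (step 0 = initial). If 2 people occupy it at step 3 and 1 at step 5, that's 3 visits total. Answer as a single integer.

Answer: 5

Derivation:
Step 0: p0@(3,2) p1@(1,0) p2@(1,3) p3@(0,1) p4@(2,3) -> at (4,3): 0 [-], cum=0
Step 1: p0@(4,2) p1@(2,0) p2@(2,3) p3@(1,1) p4@(3,3) -> at (4,3): 0 [-], cum=0
Step 2: p0@(4,3) p1@(3,0) p2@(3,3) p3@(2,1) p4@(4,3) -> at (4,3): 2 [p0,p4], cum=2
Step 3: p0@ESC p1@(4,0) p2@(4,3) p3@(3,1) p4@ESC -> at (4,3): 1 [p2], cum=3
Step 4: p0@ESC p1@(4,1) p2@ESC p3@(4,1) p4@ESC -> at (4,3): 0 [-], cum=3
Step 5: p0@ESC p1@(4,2) p2@ESC p3@(4,2) p4@ESC -> at (4,3): 0 [-], cum=3
Step 6: p0@ESC p1@(4,3) p2@ESC p3@(4,3) p4@ESC -> at (4,3): 2 [p1,p3], cum=5
Step 7: p0@ESC p1@ESC p2@ESC p3@ESC p4@ESC -> at (4,3): 0 [-], cum=5
Total visits = 5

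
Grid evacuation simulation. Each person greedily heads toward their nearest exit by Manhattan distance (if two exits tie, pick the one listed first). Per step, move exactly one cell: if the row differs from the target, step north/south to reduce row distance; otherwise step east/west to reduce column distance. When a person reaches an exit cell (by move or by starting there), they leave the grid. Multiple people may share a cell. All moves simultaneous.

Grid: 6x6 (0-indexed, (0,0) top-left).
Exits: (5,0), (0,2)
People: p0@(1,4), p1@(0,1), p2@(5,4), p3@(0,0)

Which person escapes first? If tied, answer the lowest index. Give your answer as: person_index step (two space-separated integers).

Step 1: p0:(1,4)->(0,4) | p1:(0,1)->(0,2)->EXIT | p2:(5,4)->(5,3) | p3:(0,0)->(0,1)
Step 2: p0:(0,4)->(0,3) | p1:escaped | p2:(5,3)->(5,2) | p3:(0,1)->(0,2)->EXIT
Step 3: p0:(0,3)->(0,2)->EXIT | p1:escaped | p2:(5,2)->(5,1) | p3:escaped
Step 4: p0:escaped | p1:escaped | p2:(5,1)->(5,0)->EXIT | p3:escaped
Exit steps: [3, 1, 4, 2]
First to escape: p1 at step 1

Answer: 1 1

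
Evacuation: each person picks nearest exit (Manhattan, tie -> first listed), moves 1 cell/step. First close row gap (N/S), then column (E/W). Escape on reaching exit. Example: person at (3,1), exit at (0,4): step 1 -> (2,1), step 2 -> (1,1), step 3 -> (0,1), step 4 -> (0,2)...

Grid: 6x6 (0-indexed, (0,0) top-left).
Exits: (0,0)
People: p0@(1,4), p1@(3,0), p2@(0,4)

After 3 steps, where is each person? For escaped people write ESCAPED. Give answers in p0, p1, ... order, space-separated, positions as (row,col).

Step 1: p0:(1,4)->(0,4) | p1:(3,0)->(2,0) | p2:(0,4)->(0,3)
Step 2: p0:(0,4)->(0,3) | p1:(2,0)->(1,0) | p2:(0,3)->(0,2)
Step 3: p0:(0,3)->(0,2) | p1:(1,0)->(0,0)->EXIT | p2:(0,2)->(0,1)

(0,2) ESCAPED (0,1)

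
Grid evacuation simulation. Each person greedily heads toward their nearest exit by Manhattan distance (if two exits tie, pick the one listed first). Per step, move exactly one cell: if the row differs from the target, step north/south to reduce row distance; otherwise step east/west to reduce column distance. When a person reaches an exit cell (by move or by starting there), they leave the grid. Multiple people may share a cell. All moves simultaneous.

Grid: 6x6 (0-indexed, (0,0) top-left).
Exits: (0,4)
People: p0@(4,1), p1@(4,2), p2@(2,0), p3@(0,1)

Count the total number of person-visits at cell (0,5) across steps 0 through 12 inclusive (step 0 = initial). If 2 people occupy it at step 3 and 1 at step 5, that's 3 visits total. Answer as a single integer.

Answer: 0

Derivation:
Step 0: p0@(4,1) p1@(4,2) p2@(2,0) p3@(0,1) -> at (0,5): 0 [-], cum=0
Step 1: p0@(3,1) p1@(3,2) p2@(1,0) p3@(0,2) -> at (0,5): 0 [-], cum=0
Step 2: p0@(2,1) p1@(2,2) p2@(0,0) p3@(0,3) -> at (0,5): 0 [-], cum=0
Step 3: p0@(1,1) p1@(1,2) p2@(0,1) p3@ESC -> at (0,5): 0 [-], cum=0
Step 4: p0@(0,1) p1@(0,2) p2@(0,2) p3@ESC -> at (0,5): 0 [-], cum=0
Step 5: p0@(0,2) p1@(0,3) p2@(0,3) p3@ESC -> at (0,5): 0 [-], cum=0
Step 6: p0@(0,3) p1@ESC p2@ESC p3@ESC -> at (0,5): 0 [-], cum=0
Step 7: p0@ESC p1@ESC p2@ESC p3@ESC -> at (0,5): 0 [-], cum=0
Total visits = 0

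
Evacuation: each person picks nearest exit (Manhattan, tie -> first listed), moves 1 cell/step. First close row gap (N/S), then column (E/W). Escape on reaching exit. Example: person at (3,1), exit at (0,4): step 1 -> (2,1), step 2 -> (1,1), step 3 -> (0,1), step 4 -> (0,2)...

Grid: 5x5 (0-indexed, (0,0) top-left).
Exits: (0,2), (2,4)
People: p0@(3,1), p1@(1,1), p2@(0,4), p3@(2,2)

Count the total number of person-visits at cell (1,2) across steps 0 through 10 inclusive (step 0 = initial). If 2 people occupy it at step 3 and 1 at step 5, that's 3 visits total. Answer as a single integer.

Step 0: p0@(3,1) p1@(1,1) p2@(0,4) p3@(2,2) -> at (1,2): 0 [-], cum=0
Step 1: p0@(2,1) p1@(0,1) p2@(0,3) p3@(1,2) -> at (1,2): 1 [p3], cum=1
Step 2: p0@(1,1) p1@ESC p2@ESC p3@ESC -> at (1,2): 0 [-], cum=1
Step 3: p0@(0,1) p1@ESC p2@ESC p3@ESC -> at (1,2): 0 [-], cum=1
Step 4: p0@ESC p1@ESC p2@ESC p3@ESC -> at (1,2): 0 [-], cum=1
Total visits = 1

Answer: 1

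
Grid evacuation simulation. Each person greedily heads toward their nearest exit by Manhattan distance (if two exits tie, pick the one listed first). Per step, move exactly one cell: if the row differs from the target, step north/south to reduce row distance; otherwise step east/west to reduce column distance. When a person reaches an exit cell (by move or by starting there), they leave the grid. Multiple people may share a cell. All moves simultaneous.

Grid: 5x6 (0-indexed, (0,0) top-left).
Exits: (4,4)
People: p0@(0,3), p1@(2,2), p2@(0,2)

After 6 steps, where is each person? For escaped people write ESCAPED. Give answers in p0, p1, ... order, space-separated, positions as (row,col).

Step 1: p0:(0,3)->(1,3) | p1:(2,2)->(3,2) | p2:(0,2)->(1,2)
Step 2: p0:(1,3)->(2,3) | p1:(3,2)->(4,2) | p2:(1,2)->(2,2)
Step 3: p0:(2,3)->(3,3) | p1:(4,2)->(4,3) | p2:(2,2)->(3,2)
Step 4: p0:(3,3)->(4,3) | p1:(4,3)->(4,4)->EXIT | p2:(3,2)->(4,2)
Step 5: p0:(4,3)->(4,4)->EXIT | p1:escaped | p2:(4,2)->(4,3)
Step 6: p0:escaped | p1:escaped | p2:(4,3)->(4,4)->EXIT

ESCAPED ESCAPED ESCAPED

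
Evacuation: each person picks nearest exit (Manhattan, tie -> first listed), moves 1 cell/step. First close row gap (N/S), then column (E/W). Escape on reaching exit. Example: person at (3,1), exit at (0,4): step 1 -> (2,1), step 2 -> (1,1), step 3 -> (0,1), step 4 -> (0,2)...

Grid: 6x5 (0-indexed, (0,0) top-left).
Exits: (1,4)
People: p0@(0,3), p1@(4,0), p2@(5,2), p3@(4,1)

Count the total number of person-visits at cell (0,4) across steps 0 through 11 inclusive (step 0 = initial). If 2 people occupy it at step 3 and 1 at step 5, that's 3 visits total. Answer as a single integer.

Answer: 0

Derivation:
Step 0: p0@(0,3) p1@(4,0) p2@(5,2) p3@(4,1) -> at (0,4): 0 [-], cum=0
Step 1: p0@(1,3) p1@(3,0) p2@(4,2) p3@(3,1) -> at (0,4): 0 [-], cum=0
Step 2: p0@ESC p1@(2,0) p2@(3,2) p3@(2,1) -> at (0,4): 0 [-], cum=0
Step 3: p0@ESC p1@(1,0) p2@(2,2) p3@(1,1) -> at (0,4): 0 [-], cum=0
Step 4: p0@ESC p1@(1,1) p2@(1,2) p3@(1,2) -> at (0,4): 0 [-], cum=0
Step 5: p0@ESC p1@(1,2) p2@(1,3) p3@(1,3) -> at (0,4): 0 [-], cum=0
Step 6: p0@ESC p1@(1,3) p2@ESC p3@ESC -> at (0,4): 0 [-], cum=0
Step 7: p0@ESC p1@ESC p2@ESC p3@ESC -> at (0,4): 0 [-], cum=0
Total visits = 0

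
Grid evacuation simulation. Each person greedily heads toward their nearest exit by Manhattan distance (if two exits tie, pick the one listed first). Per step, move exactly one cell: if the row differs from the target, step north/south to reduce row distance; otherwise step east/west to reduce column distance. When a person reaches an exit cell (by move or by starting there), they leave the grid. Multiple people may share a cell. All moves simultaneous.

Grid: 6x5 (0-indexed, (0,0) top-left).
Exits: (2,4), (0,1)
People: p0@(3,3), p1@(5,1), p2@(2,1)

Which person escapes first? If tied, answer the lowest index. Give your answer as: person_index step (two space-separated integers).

Answer: 0 2

Derivation:
Step 1: p0:(3,3)->(2,3) | p1:(5,1)->(4,1) | p2:(2,1)->(1,1)
Step 2: p0:(2,3)->(2,4)->EXIT | p1:(4,1)->(3,1) | p2:(1,1)->(0,1)->EXIT
Step 3: p0:escaped | p1:(3,1)->(2,1) | p2:escaped
Step 4: p0:escaped | p1:(2,1)->(1,1) | p2:escaped
Step 5: p0:escaped | p1:(1,1)->(0,1)->EXIT | p2:escaped
Exit steps: [2, 5, 2]
First to escape: p0 at step 2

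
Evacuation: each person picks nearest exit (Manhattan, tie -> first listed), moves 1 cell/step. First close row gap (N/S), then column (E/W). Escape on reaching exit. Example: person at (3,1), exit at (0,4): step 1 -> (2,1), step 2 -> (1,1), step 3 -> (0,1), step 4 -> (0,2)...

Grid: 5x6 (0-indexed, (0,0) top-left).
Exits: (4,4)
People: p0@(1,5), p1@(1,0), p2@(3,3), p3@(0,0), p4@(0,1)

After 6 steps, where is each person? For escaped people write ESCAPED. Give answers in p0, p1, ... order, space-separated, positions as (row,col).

Step 1: p0:(1,5)->(2,5) | p1:(1,0)->(2,0) | p2:(3,3)->(4,3) | p3:(0,0)->(1,0) | p4:(0,1)->(1,1)
Step 2: p0:(2,5)->(3,5) | p1:(2,0)->(3,0) | p2:(4,3)->(4,4)->EXIT | p3:(1,0)->(2,0) | p4:(1,1)->(2,1)
Step 3: p0:(3,5)->(4,5) | p1:(3,0)->(4,0) | p2:escaped | p3:(2,0)->(3,0) | p4:(2,1)->(3,1)
Step 4: p0:(4,5)->(4,4)->EXIT | p1:(4,0)->(4,1) | p2:escaped | p3:(3,0)->(4,0) | p4:(3,1)->(4,1)
Step 5: p0:escaped | p1:(4,1)->(4,2) | p2:escaped | p3:(4,0)->(4,1) | p4:(4,1)->(4,2)
Step 6: p0:escaped | p1:(4,2)->(4,3) | p2:escaped | p3:(4,1)->(4,2) | p4:(4,2)->(4,3)

ESCAPED (4,3) ESCAPED (4,2) (4,3)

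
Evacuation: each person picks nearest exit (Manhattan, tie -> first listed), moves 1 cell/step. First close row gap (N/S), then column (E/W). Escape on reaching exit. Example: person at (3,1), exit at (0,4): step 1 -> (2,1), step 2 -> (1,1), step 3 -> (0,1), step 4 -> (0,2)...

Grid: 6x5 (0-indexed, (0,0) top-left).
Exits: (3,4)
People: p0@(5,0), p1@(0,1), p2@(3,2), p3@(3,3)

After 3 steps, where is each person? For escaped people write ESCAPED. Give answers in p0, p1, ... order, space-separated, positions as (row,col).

Step 1: p0:(5,0)->(4,0) | p1:(0,1)->(1,1) | p2:(3,2)->(3,3) | p3:(3,3)->(3,4)->EXIT
Step 2: p0:(4,0)->(3,0) | p1:(1,1)->(2,1) | p2:(3,3)->(3,4)->EXIT | p3:escaped
Step 3: p0:(3,0)->(3,1) | p1:(2,1)->(3,1) | p2:escaped | p3:escaped

(3,1) (3,1) ESCAPED ESCAPED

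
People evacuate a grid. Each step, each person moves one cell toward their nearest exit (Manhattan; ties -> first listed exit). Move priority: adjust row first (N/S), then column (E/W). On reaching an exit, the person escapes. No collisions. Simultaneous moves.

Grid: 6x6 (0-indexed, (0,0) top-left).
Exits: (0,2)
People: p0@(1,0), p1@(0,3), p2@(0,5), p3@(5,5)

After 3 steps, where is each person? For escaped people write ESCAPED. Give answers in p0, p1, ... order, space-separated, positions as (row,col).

Step 1: p0:(1,0)->(0,0) | p1:(0,3)->(0,2)->EXIT | p2:(0,5)->(0,4) | p3:(5,5)->(4,5)
Step 2: p0:(0,0)->(0,1) | p1:escaped | p2:(0,4)->(0,3) | p3:(4,5)->(3,5)
Step 3: p0:(0,1)->(0,2)->EXIT | p1:escaped | p2:(0,3)->(0,2)->EXIT | p3:(3,5)->(2,5)

ESCAPED ESCAPED ESCAPED (2,5)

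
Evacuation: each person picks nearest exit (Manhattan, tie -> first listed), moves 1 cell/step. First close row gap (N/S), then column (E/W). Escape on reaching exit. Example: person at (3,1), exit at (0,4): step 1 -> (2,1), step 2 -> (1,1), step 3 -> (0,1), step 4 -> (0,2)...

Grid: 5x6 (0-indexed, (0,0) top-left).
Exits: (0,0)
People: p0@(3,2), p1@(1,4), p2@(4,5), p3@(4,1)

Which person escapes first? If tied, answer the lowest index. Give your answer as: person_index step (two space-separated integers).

Answer: 0 5

Derivation:
Step 1: p0:(3,2)->(2,2) | p1:(1,4)->(0,4) | p2:(4,5)->(3,5) | p3:(4,1)->(3,1)
Step 2: p0:(2,2)->(1,2) | p1:(0,4)->(0,3) | p2:(3,5)->(2,5) | p3:(3,1)->(2,1)
Step 3: p0:(1,2)->(0,2) | p1:(0,3)->(0,2) | p2:(2,5)->(1,5) | p3:(2,1)->(1,1)
Step 4: p0:(0,2)->(0,1) | p1:(0,2)->(0,1) | p2:(1,5)->(0,5) | p3:(1,1)->(0,1)
Step 5: p0:(0,1)->(0,0)->EXIT | p1:(0,1)->(0,0)->EXIT | p2:(0,5)->(0,4) | p3:(0,1)->(0,0)->EXIT
Step 6: p0:escaped | p1:escaped | p2:(0,4)->(0,3) | p3:escaped
Step 7: p0:escaped | p1:escaped | p2:(0,3)->(0,2) | p3:escaped
Step 8: p0:escaped | p1:escaped | p2:(0,2)->(0,1) | p3:escaped
Step 9: p0:escaped | p1:escaped | p2:(0,1)->(0,0)->EXIT | p3:escaped
Exit steps: [5, 5, 9, 5]
First to escape: p0 at step 5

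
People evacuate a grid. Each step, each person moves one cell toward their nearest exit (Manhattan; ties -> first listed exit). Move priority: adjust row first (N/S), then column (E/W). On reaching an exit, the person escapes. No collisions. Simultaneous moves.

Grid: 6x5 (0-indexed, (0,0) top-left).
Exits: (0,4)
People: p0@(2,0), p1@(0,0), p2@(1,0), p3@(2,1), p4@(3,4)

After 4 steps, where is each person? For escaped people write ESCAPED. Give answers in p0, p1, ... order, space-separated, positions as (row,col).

Step 1: p0:(2,0)->(1,0) | p1:(0,0)->(0,1) | p2:(1,0)->(0,0) | p3:(2,1)->(1,1) | p4:(3,4)->(2,4)
Step 2: p0:(1,0)->(0,0) | p1:(0,1)->(0,2) | p2:(0,0)->(0,1) | p3:(1,1)->(0,1) | p4:(2,4)->(1,4)
Step 3: p0:(0,0)->(0,1) | p1:(0,2)->(0,3) | p2:(0,1)->(0,2) | p3:(0,1)->(0,2) | p4:(1,4)->(0,4)->EXIT
Step 4: p0:(0,1)->(0,2) | p1:(0,3)->(0,4)->EXIT | p2:(0,2)->(0,3) | p3:(0,2)->(0,3) | p4:escaped

(0,2) ESCAPED (0,3) (0,3) ESCAPED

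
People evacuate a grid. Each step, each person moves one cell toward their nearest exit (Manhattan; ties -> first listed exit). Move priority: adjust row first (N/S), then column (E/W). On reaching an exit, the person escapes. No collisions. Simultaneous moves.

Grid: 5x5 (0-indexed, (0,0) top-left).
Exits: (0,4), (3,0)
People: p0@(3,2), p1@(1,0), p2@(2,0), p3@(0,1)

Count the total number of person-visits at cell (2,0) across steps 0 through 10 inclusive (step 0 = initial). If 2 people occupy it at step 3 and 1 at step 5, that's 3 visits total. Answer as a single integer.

Step 0: p0@(3,2) p1@(1,0) p2@(2,0) p3@(0,1) -> at (2,0): 1 [p2], cum=1
Step 1: p0@(3,1) p1@(2,0) p2@ESC p3@(0,2) -> at (2,0): 1 [p1], cum=2
Step 2: p0@ESC p1@ESC p2@ESC p3@(0,3) -> at (2,0): 0 [-], cum=2
Step 3: p0@ESC p1@ESC p2@ESC p3@ESC -> at (2,0): 0 [-], cum=2
Total visits = 2

Answer: 2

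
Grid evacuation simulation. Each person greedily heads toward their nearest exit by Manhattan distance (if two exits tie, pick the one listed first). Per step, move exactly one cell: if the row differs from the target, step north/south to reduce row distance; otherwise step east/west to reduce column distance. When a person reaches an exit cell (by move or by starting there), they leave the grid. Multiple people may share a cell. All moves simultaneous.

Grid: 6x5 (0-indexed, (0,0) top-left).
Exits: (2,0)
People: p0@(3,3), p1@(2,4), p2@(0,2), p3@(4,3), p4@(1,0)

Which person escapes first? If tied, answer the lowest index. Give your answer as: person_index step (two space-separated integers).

Step 1: p0:(3,3)->(2,3) | p1:(2,4)->(2,3) | p2:(0,2)->(1,2) | p3:(4,3)->(3,3) | p4:(1,0)->(2,0)->EXIT
Step 2: p0:(2,3)->(2,2) | p1:(2,3)->(2,2) | p2:(1,2)->(2,2) | p3:(3,3)->(2,3) | p4:escaped
Step 3: p0:(2,2)->(2,1) | p1:(2,2)->(2,1) | p2:(2,2)->(2,1) | p3:(2,3)->(2,2) | p4:escaped
Step 4: p0:(2,1)->(2,0)->EXIT | p1:(2,1)->(2,0)->EXIT | p2:(2,1)->(2,0)->EXIT | p3:(2,2)->(2,1) | p4:escaped
Step 5: p0:escaped | p1:escaped | p2:escaped | p3:(2,1)->(2,0)->EXIT | p4:escaped
Exit steps: [4, 4, 4, 5, 1]
First to escape: p4 at step 1

Answer: 4 1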